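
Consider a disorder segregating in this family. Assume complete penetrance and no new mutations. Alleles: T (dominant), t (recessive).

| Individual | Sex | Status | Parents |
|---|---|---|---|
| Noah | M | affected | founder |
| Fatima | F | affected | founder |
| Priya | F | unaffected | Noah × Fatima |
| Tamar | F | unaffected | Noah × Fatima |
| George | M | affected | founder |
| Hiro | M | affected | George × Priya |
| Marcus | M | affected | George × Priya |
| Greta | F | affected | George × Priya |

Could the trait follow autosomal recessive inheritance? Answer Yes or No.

Under autosomal recessive, Priya (unaffected, female) cannot arise from Noah (affected) × Fatima (affected).

No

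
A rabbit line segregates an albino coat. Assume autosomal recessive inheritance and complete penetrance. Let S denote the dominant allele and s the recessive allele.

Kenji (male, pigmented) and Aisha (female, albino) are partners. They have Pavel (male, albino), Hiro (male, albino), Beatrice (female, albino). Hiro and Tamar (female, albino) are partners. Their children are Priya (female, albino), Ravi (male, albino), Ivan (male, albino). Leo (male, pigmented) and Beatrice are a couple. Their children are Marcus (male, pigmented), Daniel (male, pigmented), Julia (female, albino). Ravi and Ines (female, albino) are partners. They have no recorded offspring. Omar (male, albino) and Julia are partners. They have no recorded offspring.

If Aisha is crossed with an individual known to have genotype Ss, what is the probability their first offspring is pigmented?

Aisha is albino, so Aisha is ss.
The cross gives 1/2 Ss : 1/2 ss, so P(offspring is pigmented) = 1/2.

1/2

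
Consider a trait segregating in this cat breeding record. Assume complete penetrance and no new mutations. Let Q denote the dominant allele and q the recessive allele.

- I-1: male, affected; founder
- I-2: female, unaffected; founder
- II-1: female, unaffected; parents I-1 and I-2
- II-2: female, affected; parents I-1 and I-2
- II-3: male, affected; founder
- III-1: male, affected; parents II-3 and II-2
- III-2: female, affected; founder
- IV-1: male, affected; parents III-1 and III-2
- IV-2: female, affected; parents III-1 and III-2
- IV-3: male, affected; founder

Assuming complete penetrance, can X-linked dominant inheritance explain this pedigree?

Under X-linked dominant, II-1 (unaffected, female) cannot arise from I-1 (affected) × I-2 (unaffected).

No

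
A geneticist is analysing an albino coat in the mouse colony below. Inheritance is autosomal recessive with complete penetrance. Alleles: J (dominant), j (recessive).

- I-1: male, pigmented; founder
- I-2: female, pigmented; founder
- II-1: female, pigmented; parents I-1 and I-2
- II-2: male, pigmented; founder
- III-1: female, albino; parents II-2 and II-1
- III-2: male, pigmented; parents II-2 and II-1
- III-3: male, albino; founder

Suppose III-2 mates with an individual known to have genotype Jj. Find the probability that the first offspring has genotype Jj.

1/2

II-2 is pigmented so carries J and passed j to III-1 (jj), so II-2 is Jj.
II-1 is pigmented so carries J and passed j to III-1 (jj), so II-1 is Jj.
III-2 is a pigmented offspring of II-2 (Jj) × II-1 (Jj), whose cross gives 1/4 JJ : 1/2 Jj : 1/4 jj; conditioning on being pigmented, III-2 is JJ with probability 1/3, Jj with probability 2/3.
Summing over parental genotype combinations, P(offspring has genotype Jj) = 1/3·1/2 + 2/3·1/2 = 1/2.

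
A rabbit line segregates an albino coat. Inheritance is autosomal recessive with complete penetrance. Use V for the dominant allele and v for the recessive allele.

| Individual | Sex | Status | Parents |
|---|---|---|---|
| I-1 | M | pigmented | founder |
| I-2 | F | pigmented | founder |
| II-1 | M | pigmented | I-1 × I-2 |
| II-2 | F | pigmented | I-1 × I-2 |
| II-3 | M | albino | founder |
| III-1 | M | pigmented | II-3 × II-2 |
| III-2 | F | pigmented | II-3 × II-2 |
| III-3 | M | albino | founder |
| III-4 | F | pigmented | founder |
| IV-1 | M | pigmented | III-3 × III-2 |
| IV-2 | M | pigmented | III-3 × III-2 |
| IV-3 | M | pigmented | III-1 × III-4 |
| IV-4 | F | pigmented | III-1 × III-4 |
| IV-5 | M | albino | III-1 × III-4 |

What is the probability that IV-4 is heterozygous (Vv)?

III-1 is pigmented so carries V and received v from II-3 (vv), so III-1 is Vv.
III-4 is pigmented so carries V and passed v to IV-5 (vv), so III-4 is Vv.
Their cross gives offspring ratios 1/4 VV : 1/2 Vv : 1/4 vv. Conditioning on IV-4 being pigmented, P(Vv) = 1/2 / 3/4 = 2/3.

2/3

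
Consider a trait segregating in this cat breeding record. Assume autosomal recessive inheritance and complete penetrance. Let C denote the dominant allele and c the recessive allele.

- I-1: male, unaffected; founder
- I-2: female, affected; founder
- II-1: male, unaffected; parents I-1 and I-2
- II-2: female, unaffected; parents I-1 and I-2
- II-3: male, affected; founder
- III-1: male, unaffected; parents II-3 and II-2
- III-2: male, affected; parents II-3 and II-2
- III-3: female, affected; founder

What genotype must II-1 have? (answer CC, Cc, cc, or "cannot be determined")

From phenotype alone, II-1 is CC or Cc.
II-1 is unaffected so carries C and received c from I-2 (cc), so II-1 is Cc.

Cc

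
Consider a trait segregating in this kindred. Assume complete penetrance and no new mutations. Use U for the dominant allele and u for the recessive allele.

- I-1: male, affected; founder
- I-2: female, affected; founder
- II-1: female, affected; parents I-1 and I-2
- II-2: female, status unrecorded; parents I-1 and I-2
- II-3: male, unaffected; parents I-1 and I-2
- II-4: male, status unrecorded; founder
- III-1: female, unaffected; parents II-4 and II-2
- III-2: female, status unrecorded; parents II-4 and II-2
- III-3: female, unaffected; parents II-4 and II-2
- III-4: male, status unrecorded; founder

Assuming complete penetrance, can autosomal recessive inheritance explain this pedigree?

No

Under autosomal recessive, II-3 (unaffected, male) cannot arise from I-1 (affected) × I-2 (affected).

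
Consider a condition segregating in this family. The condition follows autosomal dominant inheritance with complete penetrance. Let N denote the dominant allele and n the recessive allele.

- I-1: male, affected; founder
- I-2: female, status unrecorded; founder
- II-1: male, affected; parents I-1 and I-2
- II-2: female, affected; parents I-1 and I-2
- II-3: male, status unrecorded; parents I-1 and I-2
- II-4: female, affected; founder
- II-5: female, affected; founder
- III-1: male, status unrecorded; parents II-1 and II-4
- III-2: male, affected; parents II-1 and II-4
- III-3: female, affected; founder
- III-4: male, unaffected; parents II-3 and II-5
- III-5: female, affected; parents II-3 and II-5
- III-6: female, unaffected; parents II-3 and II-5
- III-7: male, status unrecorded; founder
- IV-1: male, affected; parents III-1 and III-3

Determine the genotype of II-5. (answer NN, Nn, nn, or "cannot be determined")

From phenotype alone, II-5 is NN or Nn.
II-5 is affected so carries N and passed n to III-4 (nn), so II-5 is Nn.

Nn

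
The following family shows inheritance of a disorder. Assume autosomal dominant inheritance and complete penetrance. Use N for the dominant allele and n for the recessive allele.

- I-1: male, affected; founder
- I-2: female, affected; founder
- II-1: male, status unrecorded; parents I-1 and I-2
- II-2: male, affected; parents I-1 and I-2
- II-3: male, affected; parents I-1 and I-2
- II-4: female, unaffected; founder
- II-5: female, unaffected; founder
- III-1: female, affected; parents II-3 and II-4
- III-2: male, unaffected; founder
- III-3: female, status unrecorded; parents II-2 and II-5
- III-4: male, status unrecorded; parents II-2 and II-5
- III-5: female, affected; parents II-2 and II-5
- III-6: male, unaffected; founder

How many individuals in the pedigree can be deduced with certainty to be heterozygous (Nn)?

2

Obligate heterozygotes: III-1 is affected so carries N and received n from II-4 (nn), so III-1 is Nn; III-5 is affected so carries N and received n from II-5 (nn), so III-5 is Nn.
Every other individual is either homozygous by phenotype or has at least one consistent homozygous assignment, so the count is 2.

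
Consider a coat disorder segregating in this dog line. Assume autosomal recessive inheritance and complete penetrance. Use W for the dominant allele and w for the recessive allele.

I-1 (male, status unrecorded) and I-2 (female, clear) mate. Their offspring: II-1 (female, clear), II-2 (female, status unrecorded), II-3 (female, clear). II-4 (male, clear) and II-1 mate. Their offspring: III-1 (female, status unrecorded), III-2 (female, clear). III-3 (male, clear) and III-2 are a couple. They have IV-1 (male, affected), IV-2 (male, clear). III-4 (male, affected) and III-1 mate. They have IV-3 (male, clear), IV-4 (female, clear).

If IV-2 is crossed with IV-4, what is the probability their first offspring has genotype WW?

1/3

III-3 is clear so carries W and passed w to IV-1 (ww), so III-3 is Ww.
III-2 is clear so carries W and passed w to IV-1 (ww), so III-2 is Ww.
IV-2 is a clear offspring of III-3 (Ww) × III-2 (Ww), whose cross gives 1/4 WW : 1/2 Ww : 1/4 ww; conditioning on being clear, IV-2 is WW with probability 1/3, Ww with probability 2/3.
IV-4 is clear so carries W and received w from III-4 (ww), so IV-4 is Ww.
Summing over parental genotype combinations, P(offspring has genotype WW) = 1/3·1/2 + 2/3·1/4 = 1/3.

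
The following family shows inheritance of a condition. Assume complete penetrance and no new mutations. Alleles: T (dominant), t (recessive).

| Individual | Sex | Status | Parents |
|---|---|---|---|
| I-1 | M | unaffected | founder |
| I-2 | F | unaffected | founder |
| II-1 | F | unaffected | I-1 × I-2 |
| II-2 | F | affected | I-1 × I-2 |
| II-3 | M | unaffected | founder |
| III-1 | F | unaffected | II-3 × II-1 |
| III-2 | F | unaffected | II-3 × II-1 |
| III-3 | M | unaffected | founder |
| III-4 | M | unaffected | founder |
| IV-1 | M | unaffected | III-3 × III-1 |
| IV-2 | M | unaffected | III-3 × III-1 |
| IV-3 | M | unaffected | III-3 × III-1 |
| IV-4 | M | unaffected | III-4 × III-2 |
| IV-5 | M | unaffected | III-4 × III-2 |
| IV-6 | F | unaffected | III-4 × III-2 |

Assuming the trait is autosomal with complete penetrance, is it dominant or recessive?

I-1 and I-2 are both unaffected yet have an affected child II-2. Under dominance, an affected child requires at least one affected parent, so the trait cannot be dominant.

recessive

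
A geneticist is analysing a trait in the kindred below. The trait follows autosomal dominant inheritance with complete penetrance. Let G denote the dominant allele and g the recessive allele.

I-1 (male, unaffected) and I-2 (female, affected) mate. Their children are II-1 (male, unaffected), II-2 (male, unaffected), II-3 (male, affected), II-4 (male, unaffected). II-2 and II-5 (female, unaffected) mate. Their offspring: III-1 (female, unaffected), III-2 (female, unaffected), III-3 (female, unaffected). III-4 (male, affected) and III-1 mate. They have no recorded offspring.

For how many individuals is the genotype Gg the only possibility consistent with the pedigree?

2

Obligate heterozygotes: I-2 is affected so carries G and passed g to II-1 (gg), so I-2 is Gg; II-3 is affected so carries G and received g from I-1 (gg), so II-3 is Gg.
Every other individual is either homozygous by phenotype or has at least one consistent homozygous assignment, so the count is 2.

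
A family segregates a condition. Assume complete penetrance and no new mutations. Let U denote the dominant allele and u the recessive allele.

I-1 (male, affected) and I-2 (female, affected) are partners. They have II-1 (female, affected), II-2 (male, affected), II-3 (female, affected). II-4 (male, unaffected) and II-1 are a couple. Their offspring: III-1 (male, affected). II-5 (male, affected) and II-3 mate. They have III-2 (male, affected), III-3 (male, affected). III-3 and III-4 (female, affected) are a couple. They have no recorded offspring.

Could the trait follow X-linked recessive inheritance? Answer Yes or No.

A consistent assignment under X-linked recessive exists: I-1 X^u Y, I-2 X^u X^u, II-1 X^u X^u, II-2 X^u Y, II-3 X^u X^u, II-4 X^U Y, II-5 X^u Y, III-1 X^u Y, III-2 X^u Y, III-3 X^u Y, III-4 X^u X^u.
In this assignment every recorded phenotype matches its genotype and every non-founder's genotype is obtainable from its parents' genotypes, so the pedigree is consistent.

Yes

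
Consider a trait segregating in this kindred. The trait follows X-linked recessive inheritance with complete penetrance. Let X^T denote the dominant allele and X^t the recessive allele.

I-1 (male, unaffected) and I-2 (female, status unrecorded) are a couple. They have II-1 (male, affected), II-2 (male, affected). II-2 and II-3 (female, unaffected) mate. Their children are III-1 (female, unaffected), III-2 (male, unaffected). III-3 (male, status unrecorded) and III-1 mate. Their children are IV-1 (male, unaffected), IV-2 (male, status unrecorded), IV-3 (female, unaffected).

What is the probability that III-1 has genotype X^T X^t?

1

III-1 is unaffected so carries T and received t from II-2 (X^t Y), so III-1 is X^T X^t, giving P(X^T X^t) = 1.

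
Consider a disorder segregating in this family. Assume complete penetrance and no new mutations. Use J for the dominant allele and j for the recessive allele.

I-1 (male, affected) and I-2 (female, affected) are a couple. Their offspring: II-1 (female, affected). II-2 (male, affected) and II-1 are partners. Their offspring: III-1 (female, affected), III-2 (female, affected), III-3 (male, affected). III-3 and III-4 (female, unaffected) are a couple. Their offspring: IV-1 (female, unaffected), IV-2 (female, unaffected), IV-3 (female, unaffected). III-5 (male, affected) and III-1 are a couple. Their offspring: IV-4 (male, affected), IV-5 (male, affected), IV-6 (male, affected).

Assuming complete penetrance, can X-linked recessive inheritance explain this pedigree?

A consistent assignment under X-linked recessive exists: I-1 X^j Y, I-2 X^j X^j, II-1 X^j X^j, II-2 X^j Y, III-1 X^j X^j, III-2 X^j X^j, III-3 X^j Y, III-4 X^J X^J, III-5 X^j Y, IV-1 X^J X^j, IV-2 X^J X^j, IV-3 X^J X^j, IV-4 X^j Y, IV-5 X^j Y, IV-6 X^j Y.
In this assignment every recorded phenotype matches its genotype and every non-founder's genotype is obtainable from its parents' genotypes, so the pedigree is consistent.

Yes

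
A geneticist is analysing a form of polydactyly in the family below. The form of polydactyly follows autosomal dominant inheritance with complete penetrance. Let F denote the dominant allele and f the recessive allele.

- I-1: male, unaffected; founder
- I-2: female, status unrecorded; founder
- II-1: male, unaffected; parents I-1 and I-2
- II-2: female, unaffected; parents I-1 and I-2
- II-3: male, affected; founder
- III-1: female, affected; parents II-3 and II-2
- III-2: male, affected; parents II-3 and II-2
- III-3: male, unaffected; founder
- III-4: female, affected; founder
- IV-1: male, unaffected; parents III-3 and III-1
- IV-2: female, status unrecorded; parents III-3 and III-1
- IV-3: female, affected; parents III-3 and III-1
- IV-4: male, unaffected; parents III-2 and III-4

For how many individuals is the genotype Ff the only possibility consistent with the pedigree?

4

Obligate heterozygotes: III-1 is affected so carries F and received f from II-2 (ff), so III-1 is Ff; III-2 is affected so carries F and received f from II-2 (ff), so III-2 is Ff; III-4 is affected so carries F and passed f to IV-4 (ff), so III-4 is Ff; IV-3 is affected so carries F and received f from III-3 (ff), so IV-3 is Ff.
Every other individual is either homozygous by phenotype or has at least one consistent homozygous assignment, so the count is 4.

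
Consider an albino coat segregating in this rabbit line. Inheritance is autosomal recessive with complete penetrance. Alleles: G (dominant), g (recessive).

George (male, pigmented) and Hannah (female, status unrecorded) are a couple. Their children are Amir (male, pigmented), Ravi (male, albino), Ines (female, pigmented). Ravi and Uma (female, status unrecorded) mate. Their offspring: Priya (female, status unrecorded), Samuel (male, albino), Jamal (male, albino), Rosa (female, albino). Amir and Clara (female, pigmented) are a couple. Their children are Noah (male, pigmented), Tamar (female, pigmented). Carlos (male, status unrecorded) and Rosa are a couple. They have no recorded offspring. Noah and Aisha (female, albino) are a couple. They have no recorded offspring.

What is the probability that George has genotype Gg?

1

George is pigmented so carries G and passed g to Ravi (gg), so George is Gg, giving P(Gg) = 1.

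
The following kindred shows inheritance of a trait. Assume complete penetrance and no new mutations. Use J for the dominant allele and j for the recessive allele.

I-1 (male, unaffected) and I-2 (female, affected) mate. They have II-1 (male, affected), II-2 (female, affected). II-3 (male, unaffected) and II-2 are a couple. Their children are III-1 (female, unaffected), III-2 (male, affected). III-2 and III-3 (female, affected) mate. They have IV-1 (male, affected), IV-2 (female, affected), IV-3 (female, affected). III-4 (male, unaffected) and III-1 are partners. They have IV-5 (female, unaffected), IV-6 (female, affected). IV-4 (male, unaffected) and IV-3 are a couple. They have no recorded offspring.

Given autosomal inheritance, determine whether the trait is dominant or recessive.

recessive

III-4 and III-1 are both unaffected yet have an affected child IV-6. Under dominance, an affected child requires at least one affected parent, so the trait cannot be dominant.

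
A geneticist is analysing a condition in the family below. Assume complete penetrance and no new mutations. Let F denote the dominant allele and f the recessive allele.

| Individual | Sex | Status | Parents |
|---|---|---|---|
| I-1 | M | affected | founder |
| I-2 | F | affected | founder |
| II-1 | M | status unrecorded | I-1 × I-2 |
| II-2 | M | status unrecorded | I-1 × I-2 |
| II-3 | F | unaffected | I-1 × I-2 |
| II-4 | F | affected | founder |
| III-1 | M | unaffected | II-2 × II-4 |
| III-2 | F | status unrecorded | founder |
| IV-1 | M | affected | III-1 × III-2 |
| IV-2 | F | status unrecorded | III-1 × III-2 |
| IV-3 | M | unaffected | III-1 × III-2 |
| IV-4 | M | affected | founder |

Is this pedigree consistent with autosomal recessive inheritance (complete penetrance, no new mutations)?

Under autosomal recessive, II-3 (unaffected, female) cannot arise from I-1 (affected) × I-2 (affected).

No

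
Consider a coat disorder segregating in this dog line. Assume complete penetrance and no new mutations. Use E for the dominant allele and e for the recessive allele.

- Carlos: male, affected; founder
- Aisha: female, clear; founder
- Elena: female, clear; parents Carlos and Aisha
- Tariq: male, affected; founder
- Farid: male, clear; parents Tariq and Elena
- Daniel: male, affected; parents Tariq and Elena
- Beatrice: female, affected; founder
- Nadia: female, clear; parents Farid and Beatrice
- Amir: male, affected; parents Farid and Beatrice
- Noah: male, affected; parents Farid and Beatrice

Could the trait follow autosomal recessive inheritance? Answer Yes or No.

A consistent assignment under autosomal recessive exists: Carlos ee, Aisha EE, Elena Ee, Tariq ee, Farid Ee, Daniel ee, Beatrice ee, Nadia Ee, Amir ee, Noah ee.
In this assignment every recorded phenotype matches its genotype and every non-founder's genotype is obtainable from its parents' genotypes, so the pedigree is consistent.

Yes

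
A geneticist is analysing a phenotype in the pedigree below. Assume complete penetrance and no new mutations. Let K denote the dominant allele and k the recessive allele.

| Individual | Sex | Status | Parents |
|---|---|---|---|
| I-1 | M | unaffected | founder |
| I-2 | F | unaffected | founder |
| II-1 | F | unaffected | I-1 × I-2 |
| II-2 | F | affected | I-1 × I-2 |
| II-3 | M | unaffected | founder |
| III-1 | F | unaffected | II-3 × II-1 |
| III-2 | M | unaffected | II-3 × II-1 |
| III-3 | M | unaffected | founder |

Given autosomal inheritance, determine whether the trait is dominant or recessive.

I-1 and I-2 are both unaffected yet have an affected child II-2. Under dominance, an affected child requires at least one affected parent, so the trait cannot be dominant.

recessive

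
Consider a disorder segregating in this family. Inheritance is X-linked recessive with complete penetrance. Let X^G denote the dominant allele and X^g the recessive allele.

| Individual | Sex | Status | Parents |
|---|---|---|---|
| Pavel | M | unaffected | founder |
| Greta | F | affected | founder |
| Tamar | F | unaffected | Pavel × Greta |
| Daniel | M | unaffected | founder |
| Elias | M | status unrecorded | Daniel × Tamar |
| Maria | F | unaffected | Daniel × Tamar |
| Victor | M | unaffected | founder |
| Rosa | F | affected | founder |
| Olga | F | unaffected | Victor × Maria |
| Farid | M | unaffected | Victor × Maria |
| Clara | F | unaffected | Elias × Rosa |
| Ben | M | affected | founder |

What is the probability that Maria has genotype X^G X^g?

Daniel is unaffected, so Daniel is X^G Y.
Tamar is unaffected so carries G and received g from Greta (X^g X^g), so Tamar is X^G X^g.
Their cross gives offspring ratios 1/2 X^G X^G : 1/2 X^G X^g. Conditioning on Maria being unaffected, P(X^G X^g) = 1/2 / 1 = 1/2 before taking Maria's own offspring into account.
Victor is unaffected, so Victor is X^G Y.
Now use Maria's offspring. Probability of each recorded status — unaffected son Farid: 1/2 if Maria is X^G X^g, 1 if X^G X^G. (Olga: equally likely either way, so uninformative.)
Bayes: P(X^G X^g) = 1/2·1/2 / (1/2·1/2 + 1/2·1) = 1/3.

1/3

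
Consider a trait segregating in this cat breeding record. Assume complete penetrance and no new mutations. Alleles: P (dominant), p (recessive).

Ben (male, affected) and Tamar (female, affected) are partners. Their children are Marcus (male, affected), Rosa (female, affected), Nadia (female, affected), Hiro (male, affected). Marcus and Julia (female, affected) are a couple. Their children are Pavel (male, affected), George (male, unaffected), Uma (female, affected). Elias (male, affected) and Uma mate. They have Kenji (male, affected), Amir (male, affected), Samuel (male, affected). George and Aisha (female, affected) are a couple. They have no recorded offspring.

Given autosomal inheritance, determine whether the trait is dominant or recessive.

dominant

Marcus and Julia are both affected yet have an unaffected child George. Under a recessive model two affected parents are homozygous and every child would be affected, so the trait cannot be recessive.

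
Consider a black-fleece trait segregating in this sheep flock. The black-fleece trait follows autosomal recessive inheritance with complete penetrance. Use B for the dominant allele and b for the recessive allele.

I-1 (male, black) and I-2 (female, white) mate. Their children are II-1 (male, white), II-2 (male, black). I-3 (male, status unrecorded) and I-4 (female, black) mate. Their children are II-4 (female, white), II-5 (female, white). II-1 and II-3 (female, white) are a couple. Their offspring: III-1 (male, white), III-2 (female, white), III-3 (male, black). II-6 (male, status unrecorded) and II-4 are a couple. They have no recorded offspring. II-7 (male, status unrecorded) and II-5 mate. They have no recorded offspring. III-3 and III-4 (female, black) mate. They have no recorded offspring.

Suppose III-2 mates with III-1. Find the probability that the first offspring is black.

1/9

II-1 is white so carries B and received b from I-1 (bb), so II-1 is Bb.
II-3 is white so carries B and passed b to III-3 (bb), so II-3 is Bb.
III-2 is a white offspring of II-1 (Bb) × II-3 (Bb), whose cross gives 1/4 BB : 1/2 Bb : 1/4 bb; conditioning on being white, III-2 is BB with probability 1/3, Bb with probability 2/3.
III-1 is a white offspring of II-1 (Bb) × II-3 (Bb), whose cross gives 1/4 BB : 1/2 Bb : 1/4 bb; conditioning on being white, III-1 is BB with probability 1/3, Bb with probability 2/3.
Summing over parental genotype combinations, P(offspring is black) = 4/9·1/4 = 1/9.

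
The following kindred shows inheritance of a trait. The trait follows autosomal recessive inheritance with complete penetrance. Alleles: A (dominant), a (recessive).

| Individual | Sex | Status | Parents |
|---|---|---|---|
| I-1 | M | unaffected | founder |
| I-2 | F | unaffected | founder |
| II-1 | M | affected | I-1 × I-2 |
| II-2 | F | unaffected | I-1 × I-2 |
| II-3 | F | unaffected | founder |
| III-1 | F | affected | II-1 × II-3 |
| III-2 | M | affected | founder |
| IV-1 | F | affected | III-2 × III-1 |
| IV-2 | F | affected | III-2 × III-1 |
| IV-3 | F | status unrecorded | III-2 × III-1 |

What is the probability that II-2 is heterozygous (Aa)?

I-1 is unaffected so carries A and passed a to II-1 (aa), so I-1 is Aa.
I-2 is unaffected so carries A and passed a to II-1 (aa), so I-2 is Aa.
Their cross gives offspring ratios 1/4 AA : 1/2 Aa : 1/4 aa. Conditioning on II-2 being unaffected, P(Aa) = 1/2 / 3/4 = 2/3.

2/3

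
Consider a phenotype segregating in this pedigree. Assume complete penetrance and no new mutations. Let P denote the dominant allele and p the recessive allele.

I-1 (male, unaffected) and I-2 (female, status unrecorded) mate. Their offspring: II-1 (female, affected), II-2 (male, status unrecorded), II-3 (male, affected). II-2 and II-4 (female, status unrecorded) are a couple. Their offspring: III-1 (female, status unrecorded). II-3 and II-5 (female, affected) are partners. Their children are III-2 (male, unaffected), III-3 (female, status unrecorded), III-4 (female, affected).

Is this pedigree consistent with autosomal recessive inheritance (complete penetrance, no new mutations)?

Under autosomal recessive, III-2 (unaffected, male) cannot arise from II-3 (affected) × II-5 (affected).

No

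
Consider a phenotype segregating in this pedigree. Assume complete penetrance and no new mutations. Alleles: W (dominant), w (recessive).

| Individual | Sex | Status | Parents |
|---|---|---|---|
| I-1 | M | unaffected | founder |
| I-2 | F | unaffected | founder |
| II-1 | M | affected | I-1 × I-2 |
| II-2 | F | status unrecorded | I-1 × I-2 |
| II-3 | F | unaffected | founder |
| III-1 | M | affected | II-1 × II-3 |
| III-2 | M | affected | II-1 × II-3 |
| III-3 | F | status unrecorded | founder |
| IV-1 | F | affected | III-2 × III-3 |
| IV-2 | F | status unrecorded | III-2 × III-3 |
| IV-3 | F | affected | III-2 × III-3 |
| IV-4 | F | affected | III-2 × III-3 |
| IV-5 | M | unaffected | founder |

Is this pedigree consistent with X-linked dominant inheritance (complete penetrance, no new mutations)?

Under X-linked dominant, II-1 (affected, male) cannot arise from I-1 (unaffected) × I-2 (unaffected).

No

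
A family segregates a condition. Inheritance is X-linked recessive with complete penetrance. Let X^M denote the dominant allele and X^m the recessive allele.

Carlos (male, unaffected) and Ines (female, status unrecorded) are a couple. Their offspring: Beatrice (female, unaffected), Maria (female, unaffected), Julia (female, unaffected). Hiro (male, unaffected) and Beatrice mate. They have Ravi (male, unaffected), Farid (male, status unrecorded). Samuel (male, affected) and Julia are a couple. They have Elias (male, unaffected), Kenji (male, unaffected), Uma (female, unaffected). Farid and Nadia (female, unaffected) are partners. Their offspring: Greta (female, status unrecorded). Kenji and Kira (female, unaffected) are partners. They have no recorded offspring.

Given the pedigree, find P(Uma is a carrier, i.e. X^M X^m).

1

Uma is unaffected so carries M and received m from Samuel (X^m Y), so Uma is X^M X^m, giving P(X^M X^m) = 1.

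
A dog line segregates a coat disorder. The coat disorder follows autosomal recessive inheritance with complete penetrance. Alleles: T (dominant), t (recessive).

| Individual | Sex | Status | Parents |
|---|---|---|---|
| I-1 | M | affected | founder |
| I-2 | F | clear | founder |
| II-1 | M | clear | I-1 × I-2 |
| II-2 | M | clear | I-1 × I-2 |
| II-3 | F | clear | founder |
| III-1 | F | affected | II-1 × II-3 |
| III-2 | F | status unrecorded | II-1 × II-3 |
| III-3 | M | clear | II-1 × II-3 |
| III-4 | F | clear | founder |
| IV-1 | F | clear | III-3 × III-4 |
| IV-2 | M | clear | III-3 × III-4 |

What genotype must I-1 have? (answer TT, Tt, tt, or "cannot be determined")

I-1 is affected, so I-1 is tt.

tt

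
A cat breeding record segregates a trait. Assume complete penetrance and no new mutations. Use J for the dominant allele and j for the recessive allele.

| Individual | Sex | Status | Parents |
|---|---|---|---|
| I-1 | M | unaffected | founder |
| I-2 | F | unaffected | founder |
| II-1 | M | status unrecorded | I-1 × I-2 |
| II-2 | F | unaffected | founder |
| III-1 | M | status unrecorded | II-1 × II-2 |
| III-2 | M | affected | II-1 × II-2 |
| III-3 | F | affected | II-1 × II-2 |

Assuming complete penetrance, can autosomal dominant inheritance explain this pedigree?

No

No assignment of genotypes under autosomal dominant satisfies every parent–offspring relationship, so the pedigree is inconsistent.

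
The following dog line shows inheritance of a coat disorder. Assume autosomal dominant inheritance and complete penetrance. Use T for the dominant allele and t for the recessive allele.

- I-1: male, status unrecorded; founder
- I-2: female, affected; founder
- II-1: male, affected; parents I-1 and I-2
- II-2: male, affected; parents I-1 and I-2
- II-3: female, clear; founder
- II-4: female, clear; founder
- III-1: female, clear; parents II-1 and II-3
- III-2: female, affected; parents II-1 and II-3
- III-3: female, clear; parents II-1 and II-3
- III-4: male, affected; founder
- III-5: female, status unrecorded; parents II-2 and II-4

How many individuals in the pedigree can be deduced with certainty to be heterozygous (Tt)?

2

Obligate heterozygotes: II-1 is affected so carries T and passed t to III-1 (tt), so II-1 is Tt; III-2 is affected so carries T and received t from II-3 (tt), so III-2 is Tt.
Every other individual is either homozygous by phenotype or has at least one consistent homozygous assignment, so the count is 2.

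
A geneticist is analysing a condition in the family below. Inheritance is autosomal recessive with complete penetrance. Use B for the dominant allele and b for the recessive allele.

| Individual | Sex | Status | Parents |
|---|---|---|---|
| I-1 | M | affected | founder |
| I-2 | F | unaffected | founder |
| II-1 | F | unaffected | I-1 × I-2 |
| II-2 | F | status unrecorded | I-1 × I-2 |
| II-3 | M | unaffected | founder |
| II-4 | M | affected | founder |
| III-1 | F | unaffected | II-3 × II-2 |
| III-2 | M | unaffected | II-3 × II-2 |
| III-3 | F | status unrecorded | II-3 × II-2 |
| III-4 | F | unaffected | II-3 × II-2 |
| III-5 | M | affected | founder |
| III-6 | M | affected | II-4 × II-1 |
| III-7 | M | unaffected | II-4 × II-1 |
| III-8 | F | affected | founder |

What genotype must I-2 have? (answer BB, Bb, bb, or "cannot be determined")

I-2's phenotype allows BB or Bb, and no parent or child forces a single allele at both positions; consistent genotype assignments exist with I-2 as BB or Bb.

cannot be determined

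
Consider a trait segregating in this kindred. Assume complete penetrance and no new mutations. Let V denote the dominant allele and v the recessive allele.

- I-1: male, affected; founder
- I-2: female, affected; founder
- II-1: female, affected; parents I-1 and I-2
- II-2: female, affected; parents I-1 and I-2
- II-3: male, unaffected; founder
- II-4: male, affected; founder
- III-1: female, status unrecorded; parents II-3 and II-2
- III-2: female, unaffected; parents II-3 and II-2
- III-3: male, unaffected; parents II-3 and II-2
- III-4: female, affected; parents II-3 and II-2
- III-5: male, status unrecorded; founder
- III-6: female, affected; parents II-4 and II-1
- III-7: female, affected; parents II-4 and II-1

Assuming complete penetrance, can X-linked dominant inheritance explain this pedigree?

Yes

A consistent assignment under X-linked dominant exists: I-1 X^V Y, I-2 X^V X^v, II-1 X^V X^V, II-2 X^V X^v, II-3 X^v Y, II-4 X^V Y, III-1 X^V X^v, III-2 X^v X^v, III-3 X^v Y, III-4 X^V X^v, III-5 X^V Y, III-6 X^V X^V, III-7 X^V X^V.
In this assignment every recorded phenotype matches its genotype and every non-founder's genotype is obtainable from its parents' genotypes, so the pedigree is consistent.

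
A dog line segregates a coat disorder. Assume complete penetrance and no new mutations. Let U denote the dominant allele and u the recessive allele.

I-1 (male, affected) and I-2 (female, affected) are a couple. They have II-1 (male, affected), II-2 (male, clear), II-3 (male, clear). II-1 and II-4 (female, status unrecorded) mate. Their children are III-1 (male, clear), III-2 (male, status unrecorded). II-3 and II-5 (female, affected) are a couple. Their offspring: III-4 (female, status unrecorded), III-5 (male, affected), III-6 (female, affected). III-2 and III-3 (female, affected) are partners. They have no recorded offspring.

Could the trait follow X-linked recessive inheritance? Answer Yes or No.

Under X-linked recessive, II-2 (clear, male) cannot arise from I-1 (affected) × I-2 (affected).

No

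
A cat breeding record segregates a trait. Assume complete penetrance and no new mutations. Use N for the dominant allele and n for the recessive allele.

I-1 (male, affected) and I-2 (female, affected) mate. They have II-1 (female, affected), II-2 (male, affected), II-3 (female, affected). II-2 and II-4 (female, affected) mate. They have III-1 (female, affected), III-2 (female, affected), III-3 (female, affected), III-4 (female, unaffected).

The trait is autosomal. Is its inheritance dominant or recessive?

dominant

II-2 and II-4 are both affected yet have an unaffected child III-4. Under a recessive model two affected parents are homozygous and every child would be affected, so the trait cannot be recessive.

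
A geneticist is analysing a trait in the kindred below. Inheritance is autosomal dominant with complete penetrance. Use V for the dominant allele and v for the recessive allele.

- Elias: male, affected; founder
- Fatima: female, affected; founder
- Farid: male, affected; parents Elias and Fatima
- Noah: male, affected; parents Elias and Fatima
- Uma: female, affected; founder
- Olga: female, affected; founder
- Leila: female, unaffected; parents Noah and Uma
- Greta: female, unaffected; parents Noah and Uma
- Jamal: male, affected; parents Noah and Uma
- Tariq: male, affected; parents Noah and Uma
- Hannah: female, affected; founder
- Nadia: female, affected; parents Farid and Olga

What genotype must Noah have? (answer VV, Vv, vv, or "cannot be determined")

Vv

From phenotype alone, Noah is VV or Vv.
Noah is affected so carries V and passed v to Leila (vv), so Noah is Vv.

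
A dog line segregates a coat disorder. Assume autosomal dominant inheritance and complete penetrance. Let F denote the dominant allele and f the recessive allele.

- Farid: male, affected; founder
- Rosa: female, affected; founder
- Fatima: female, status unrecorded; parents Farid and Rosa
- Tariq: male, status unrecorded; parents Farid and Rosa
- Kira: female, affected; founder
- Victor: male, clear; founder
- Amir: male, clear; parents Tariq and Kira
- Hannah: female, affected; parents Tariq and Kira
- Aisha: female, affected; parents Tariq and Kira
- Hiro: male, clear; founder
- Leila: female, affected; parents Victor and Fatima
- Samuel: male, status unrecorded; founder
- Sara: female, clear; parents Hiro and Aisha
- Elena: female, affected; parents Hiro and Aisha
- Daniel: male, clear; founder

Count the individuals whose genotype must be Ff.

Obligate heterozygotes: Kira is affected so carries F and passed f to Amir (ff), so Kira is Ff; Aisha is affected so carries F and passed f to Sara (ff), so Aisha is Ff; Leila is affected so carries F and received f from Victor (ff), so Leila is Ff; Elena is affected so carries F and received f from Hiro (ff), so Elena is Ff.
Every other individual is either homozygous by phenotype or has at least one consistent homozygous assignment, so the count is 4.

4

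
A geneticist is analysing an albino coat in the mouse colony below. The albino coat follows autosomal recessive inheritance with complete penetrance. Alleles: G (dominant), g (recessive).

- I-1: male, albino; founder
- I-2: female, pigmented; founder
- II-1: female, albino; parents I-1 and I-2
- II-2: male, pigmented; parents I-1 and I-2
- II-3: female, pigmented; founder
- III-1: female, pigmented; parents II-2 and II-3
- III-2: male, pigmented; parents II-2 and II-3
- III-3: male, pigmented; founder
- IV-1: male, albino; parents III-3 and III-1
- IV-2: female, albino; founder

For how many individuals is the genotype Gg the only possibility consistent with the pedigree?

4

Obligate heterozygotes: I-2 is pigmented so carries G and passed g to II-1 (gg), so I-2 is Gg; II-2 is pigmented so carries G and received g from I-1 (gg), so II-2 is Gg; III-1 is pigmented so carries G and passed g to IV-1 (gg), so III-1 is Gg; III-3 is pigmented so carries G and passed g to IV-1 (gg), so III-3 is Gg.
Every other individual is either homozygous by phenotype or has at least one consistent homozygous assignment, so the count is 4.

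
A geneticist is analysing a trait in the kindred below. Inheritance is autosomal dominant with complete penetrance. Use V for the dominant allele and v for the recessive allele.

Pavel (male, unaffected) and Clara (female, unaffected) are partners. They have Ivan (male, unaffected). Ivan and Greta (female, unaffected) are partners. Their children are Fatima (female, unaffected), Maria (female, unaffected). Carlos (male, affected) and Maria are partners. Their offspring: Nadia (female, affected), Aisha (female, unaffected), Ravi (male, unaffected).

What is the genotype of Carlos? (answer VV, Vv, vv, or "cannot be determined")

Vv

From phenotype alone, Carlos is VV or Vv.
Carlos is affected so carries V and passed v to Aisha (vv), so Carlos is Vv.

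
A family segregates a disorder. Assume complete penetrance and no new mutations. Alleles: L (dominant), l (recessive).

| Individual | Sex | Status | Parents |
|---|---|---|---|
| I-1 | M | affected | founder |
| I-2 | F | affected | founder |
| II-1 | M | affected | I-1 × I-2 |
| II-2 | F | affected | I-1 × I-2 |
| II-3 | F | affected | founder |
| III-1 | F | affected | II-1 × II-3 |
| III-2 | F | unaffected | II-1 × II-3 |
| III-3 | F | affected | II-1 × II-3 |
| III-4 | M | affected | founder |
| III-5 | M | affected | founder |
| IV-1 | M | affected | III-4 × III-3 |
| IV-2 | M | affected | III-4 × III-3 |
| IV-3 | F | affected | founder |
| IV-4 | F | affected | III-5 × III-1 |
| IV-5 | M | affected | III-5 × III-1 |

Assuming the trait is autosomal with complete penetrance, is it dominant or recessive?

II-1 and II-3 are both affected yet have an unaffected child III-2. Under a recessive model two affected parents are homozygous and every child would be affected, so the trait cannot be recessive.

dominant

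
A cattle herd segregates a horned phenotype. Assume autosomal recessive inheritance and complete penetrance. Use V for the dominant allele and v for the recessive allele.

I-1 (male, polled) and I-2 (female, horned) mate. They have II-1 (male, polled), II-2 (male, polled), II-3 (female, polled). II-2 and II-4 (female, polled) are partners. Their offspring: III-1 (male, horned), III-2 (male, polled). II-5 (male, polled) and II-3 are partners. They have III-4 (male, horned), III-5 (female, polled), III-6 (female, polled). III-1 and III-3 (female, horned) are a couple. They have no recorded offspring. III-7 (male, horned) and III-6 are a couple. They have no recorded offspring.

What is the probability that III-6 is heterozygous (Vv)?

II-5 is polled so carries V and passed v to III-4 (vv), so II-5 is Vv.
II-3 is polled so carries V and received v from I-2 (vv), so II-3 is Vv.
Their cross gives offspring ratios 1/4 VV : 1/2 Vv : 1/4 vv. Conditioning on III-6 being polled, P(Vv) = 1/2 / 3/4 = 2/3.

2/3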